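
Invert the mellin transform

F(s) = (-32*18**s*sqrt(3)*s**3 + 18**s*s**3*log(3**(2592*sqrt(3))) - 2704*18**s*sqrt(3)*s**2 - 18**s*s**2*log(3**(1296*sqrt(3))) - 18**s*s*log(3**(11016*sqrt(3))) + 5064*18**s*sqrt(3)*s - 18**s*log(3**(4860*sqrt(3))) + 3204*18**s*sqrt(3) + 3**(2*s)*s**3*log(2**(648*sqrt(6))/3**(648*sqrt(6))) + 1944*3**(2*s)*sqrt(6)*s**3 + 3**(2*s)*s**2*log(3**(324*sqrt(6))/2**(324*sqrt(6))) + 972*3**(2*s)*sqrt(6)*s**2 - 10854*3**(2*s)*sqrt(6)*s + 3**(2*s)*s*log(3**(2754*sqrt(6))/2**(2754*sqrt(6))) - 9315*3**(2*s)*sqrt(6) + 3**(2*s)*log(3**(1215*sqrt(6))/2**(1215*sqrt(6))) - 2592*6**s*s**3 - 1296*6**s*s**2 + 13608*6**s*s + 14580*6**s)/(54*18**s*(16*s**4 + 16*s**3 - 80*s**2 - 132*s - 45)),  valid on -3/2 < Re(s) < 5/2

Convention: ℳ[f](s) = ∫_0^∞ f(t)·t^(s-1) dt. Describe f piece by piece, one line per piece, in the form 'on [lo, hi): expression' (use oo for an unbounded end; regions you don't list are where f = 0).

reversing the common scale on t: t**(3/2) on [0, 1); sqrt(t)*(t + 3) on [1, 3/2); t**(3/2)*log(t) on [3/2, 3); …
peel off the shared t-power: t on [0, 1); t + 3 on [1, 3/2); t*log(t) on [3/2, 3); …
decompose at 1/3, 1/2, 1; ℳ[f](s) sums the 4 pieces' integrals
for t in [0, 1/3): the term is ∫ 3*sqrt(3)*t**(3/2)·t^(s-1)
∫ over [1/3, 1/2) of sqrt(3)*sqrt(t)*(3*t + 3)·t^(s-1) joins the sum
on [1/2, 1) integrate f = 3*sqrt(3)*t**(3/2)*log(3*t) against the kernel
∫ over [1, ∞) of sqrt(3)/(27*t**(5/2))·t^(s-1) joins the sum

on [0, 1/3): 3*sqrt(3)*t**(3/2)
on [1/3, 1/2): sqrt(3)*sqrt(t)*(3*t + 3)
on [1/2, 1): 3*sqrt(3)*t**(3/2)*log(3*t)
on [1, oo): sqrt(3)/(27*t**(5/2))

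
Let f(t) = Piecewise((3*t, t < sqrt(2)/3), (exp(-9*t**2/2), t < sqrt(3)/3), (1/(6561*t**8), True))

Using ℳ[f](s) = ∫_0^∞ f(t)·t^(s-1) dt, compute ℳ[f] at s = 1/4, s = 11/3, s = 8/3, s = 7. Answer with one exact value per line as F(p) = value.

back out the common scale on t: t on [0, sqrt(2)); exp(-t**2/2) on [sqrt(2), sqrt(3)); t**(-8) on [sqrt(3), ∞)
reversing the power substitution: sqrt(t) on [0, 2); exp(-t/2) on [2, 3); t**(-4) on [3, ∞)
f breaks at sqrt(2)/3, sqrt(3)/3 into 3 integrals to sum
for t in [0, sqrt(2)/3): the term is ∫ 3*t·t^(s-1)
[sqrt(2)/3, sqrt(3)/3) adds the kernel integral of exp(-9*t**2/2)
for t in [sqrt(3)/3, ∞): the term is ∫ 1/(6561*t**8)·t^(s-1)

F(1/4) = 3**(3/4)*(-12555*2**(1/8)*uppergamma(1/8, 3/2) + 40*3**(1/8) + 12555*2**(1/8)*uppergamma(1/8, 1) + 20088*2**(5/8))/75330
F(11/3) = 3**(1/3)*(-819*2**(5/6)*uppergamma(11/6, 3/2) + 7*3**(5/6) + 702*2**(1/3) + 819*2**(5/6)*uppergamma(11/6, 1))/66339
F(8/3) = 3**(1/3)*(-1584*2**(1/3)*uppergamma(4/3, 3/2) + 11*3**(1/3) + 1584*2**(1/3)*uppergamma(4/3, 1) + 864*2**(5/6))/42768
F(7) = -13*sqrt(3)*exp(-3/2)/729 - 5*sqrt(2)*sqrt(pi)*erfc(sqrt(6)/2)/1458 + sqrt(3)/6561 + 2/2187 + 5*sqrt(2)*sqrt(pi)*erfc(1)/1458 + 29*sqrt(2)*exp(-1)/2187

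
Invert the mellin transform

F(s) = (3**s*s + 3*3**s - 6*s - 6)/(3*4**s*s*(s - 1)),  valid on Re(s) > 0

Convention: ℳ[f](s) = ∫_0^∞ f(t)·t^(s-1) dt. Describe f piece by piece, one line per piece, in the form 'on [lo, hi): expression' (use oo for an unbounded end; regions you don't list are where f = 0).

on [0, 1/4): 1
on [1/4, 3/4): (2 - 2*t)/(2*t)

remove the common scale on t first: 1 on [0, 1/2); (2 - t)/t on [1/2, 3/2)
back out the shared t-power: t on [0, 1/2); 2 - t on [1/2, 3/2)
summing 2 kernel integrals split by 1/4 yields ℳ[f](s)
segment [0, 1/4) carries 1; integrate it
the [1/4, 3/4) slice contributes ∫ (2 - 2*t)/(2*t)·t^(s-1) dt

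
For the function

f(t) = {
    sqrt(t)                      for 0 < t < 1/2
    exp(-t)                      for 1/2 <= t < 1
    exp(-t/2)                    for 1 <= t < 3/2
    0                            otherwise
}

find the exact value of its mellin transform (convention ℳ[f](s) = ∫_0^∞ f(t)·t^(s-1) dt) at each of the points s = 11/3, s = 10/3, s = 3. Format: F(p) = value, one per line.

F(11/3) = -8*2**(2/3)*uppergamma(11/3, 3/4) - uppergamma(11/3, 1) + 3*2**(5/6)/400 + uppergamma(11/3, 1/2) + 8*2**(2/3)*uppergamma(11/3, 1/2)
F(10/3) = -8*2**(1/3)*uppergamma(10/3, 3/4) - uppergamma(10/3, 1) + 3*2**(1/6)/184 + uppergamma(10/3, 1/2) + 8*2**(1/3)*uppergamma(10/3, 1/2)
F(3) = -65*exp(-3/4)/2 - 5*exp(-1) + sqrt(2)/56 + 117*exp(-1/2)/4

cuts at 1/2, 1: linearity sums the 3 kernel integrals
segment [0, 1/2) carries sqrt(t); integrate it
segment [1/2, 1) carries exp(-t); integrate it
on [1, 3/2): add ∫ exp(-t/2)·t^(s-1) dt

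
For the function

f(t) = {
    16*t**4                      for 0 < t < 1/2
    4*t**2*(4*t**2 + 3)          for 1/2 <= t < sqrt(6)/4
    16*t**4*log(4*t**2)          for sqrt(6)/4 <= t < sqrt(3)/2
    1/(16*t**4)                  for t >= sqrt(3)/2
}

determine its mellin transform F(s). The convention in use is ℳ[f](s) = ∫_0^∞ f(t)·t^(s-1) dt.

2**(-s/2 - 1)*(-162*2**(s/2 + 1)*(s/2 - 2)*(s/2 + 1)*(s + (s/2 + 1)**2 + 3) - 162*2**(s/2 + 1)*(s/2 - 2)*(s + (s/2 + 1)**2 + 3) - 81*3**(s/2 + 1)*(s/2 - 2)*(s/2 + 1)**2*(s/2 + 2)*log(3) + 81*3**(s/2 + 1)*(s/2 - 2)*(s/2 + 1)**2*(s/2 + 2)*log(2) - 81*3**(s/2 + 1)*(s/2 - 2)*(s/2 + 1)*(s/2 + 2)*log(3) + 81*3**(s/2 + 1)*(s/2 - 2)*(s/2 + 1)*(s/2 + 2)*log(2) + 81*3**(s/2 + 1)*(s/2 - 2)*(s/2 + 1)*(s/2 + 2) + 243*3**(s/2 + 1)*(s/2 - 2)*(s/2 + 1)*(s + (s/2 + 1)**2 + 3) + 162*3**(s/2 + 1)*(s/2 - 2)*(s + (s/2 + 1)**2 + 3) + 162*6**(s/2 + 1)*(s/2 - 2)*(s/2 + 1)**2*(s/2 + 2)*log(3) - 162*6**(s/2 + 1)*(s/2 - 2)*(s/2 + 1)*(s/2 + 2) + 162*6**(s/2 + 1)*(s/2 - 2)*(s/2 + 1)*(s/2 + 2)*log(3) - 2*6**(s/2 + 1)*(s/2 + 1)*(s/2 + 2)*(s + (s/2 + 1)**2 + 3))/(108*2**s*(s/2 - 2)*(s/2 + 1)*(s/2 + 2)*(s + (s/2 + 1)**2 + 3))
  -4 < Re(s) < 4

strip the common scale on t: t**4 on [0, 1); t**2*(t**2 + 3) on [1, sqrt(6)/2); t**4*log(t**2) on [sqrt(6)/2, sqrt(3)); …
peel off the power substitution: t**2 on [0, 1); t*(t + 3) on [1, 3/2); t**2*log(t) on [3/2, 3); …
back out the shared t-power: t on [0, 1); t + 3 on [1, 3/2); t*log(t) on [3/2, 3); …
slice at 1/2, sqrt(6)/4, sqrt(3)/2, transform all 4 pieces, and sum them
on [0, 1/2) integrate f = 16*t**4 against the kernel
∫ 4*t**2*(4*t**2 + 3)·t^(s-1) over [1/2, sqrt(6)/4)
on [sqrt(6)/4, sqrt(3)/2): add ∫ 16*t**4*log(4*t**2)·t^(s-1) dt
the [sqrt(3)/2, ∞) slice contributes ∫ 1/(16*t**4)·t^(s-1) dt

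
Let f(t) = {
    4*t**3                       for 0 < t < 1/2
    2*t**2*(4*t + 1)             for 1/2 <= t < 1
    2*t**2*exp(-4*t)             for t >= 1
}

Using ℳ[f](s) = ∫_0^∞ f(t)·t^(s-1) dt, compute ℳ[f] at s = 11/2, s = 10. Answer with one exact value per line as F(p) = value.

the shared t-power comes off first: 4*t**2 on [0, 1/2); 2*t*(4*t + 1) on [1/2, 1); 2*t*exp(-4*t) on [1, ∞)
remove the common scale on t first: t**2 on [0, 1); t*(2*t + 1) on [1, 2); t*exp(-2*t) on [2, ∞)
peel off the shared t-power: t on [0, 1); 2*t + 1 on [1, 2); exp(-2*t) on [2, ∞)
breakpoints 1/2, 1: one integral from each of the 3 segments
the [0, 1/2) slice contributes ∫ 4*t**3·t^(s-1) dt
on [1/2, 1) integrate f = 2*t**2*(4*t + 1) against the kernel
on [1, ∞): add ∫ 2*t**2*exp(-4*t)·t^(s-1) dt

F(11/2) = -sqrt(2)/510 + 135135*sqrt(pi)*erfc(2)/2097152 + 3004871*exp(-4)/524288 + 308/255
F(10) = 83277/106496 + 8505425*exp(-4)/32768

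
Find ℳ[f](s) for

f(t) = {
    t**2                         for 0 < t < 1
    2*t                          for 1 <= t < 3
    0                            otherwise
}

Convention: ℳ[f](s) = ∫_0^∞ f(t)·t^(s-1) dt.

back out the shared t-power: t**(3/2) on [0, 1); 2*sqrt(t) on [1, 3)
breakpoints 1: one integral from each of the 2 segments
on [0, 1) integrate f = t**2 against the kernel
segment 1 to 3 holds 2*t; add its integral

(6*3**s*(s + 2) - s - 3)/((s + 1)*(s + 2))
  Re(s) > -2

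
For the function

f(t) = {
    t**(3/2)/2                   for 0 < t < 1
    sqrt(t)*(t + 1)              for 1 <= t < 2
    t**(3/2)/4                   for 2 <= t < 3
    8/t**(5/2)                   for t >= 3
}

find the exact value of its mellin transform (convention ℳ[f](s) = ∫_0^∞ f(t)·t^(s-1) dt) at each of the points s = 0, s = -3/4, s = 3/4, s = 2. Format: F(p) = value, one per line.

F(0) = -7/3 + 167*sqrt(3)/270 + 3*sqrt(2)
F(-3/4) = -2**(3/4) + 383*3**(3/4)/1053 + 10/3
F(3/4) = -46/45 + 95*3**(1/4)/63 + 44*2**(1/4)/15
F(2) = -19/35 + 116*sqrt(2)/35 + 305*sqrt(3)/42

undo the shared t-power: t/2 on [0, 1); t + 1 on [1, 2); t/4 on [2, 3); …
remove the common scale on t first: t on [0, 1/2); 2*t + 1 on [1/2, 1); t/2 on [1, 3/2); …
decompose at 1, 2, 3; ℳ[f](s) sums the 4 pieces' integrals
∫ t**(3/2)/2·t^(s-1) over [0, 1)
for t in [1, 2): the term is ∫ sqrt(t)*(t + 1)·t^(s-1)
on [2, 3): add ∫ t**(3/2)/4·t^(s-1) dt
segment 3 to ∞ holds 8/t**(5/2); add its integral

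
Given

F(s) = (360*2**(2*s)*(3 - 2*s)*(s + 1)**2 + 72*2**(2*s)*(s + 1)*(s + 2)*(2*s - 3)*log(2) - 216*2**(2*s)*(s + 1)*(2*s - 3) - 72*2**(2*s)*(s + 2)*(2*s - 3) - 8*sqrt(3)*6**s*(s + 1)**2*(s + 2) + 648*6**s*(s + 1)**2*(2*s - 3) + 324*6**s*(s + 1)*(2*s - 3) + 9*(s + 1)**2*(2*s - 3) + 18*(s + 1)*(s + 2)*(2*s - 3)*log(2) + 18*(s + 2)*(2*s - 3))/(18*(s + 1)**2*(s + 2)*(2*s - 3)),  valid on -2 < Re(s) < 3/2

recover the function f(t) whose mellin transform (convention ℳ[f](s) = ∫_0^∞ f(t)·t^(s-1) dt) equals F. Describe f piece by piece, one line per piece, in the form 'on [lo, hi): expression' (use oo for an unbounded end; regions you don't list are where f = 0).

the shared t-power comes off first: t/2 on [0, 1); log(t/2) on [1, 4); t/2 + 3 on [4, 6); …
the common scale on t comes off first: t on [0, 1/2); log(t) on [1/2, 2); t + 3 on [2, 3); …
decompose at 1, 4, 6; ℳ[f](s) sums the 4 pieces' integrals
over [0, 1), the kernel integral of t**2/2 enters the sum
for t in [1, 4): the term is ∫ t*log(t/2)·t^(s-1)
between 4 and 6 the integrand is t*(t/2 + 3)·t^(s-1)
on [6, ∞) integrate f = 4*sqrt(2)/t**(3/2) against the kernel

on [0, 1): t**2/2
on [1, 4): t*log(t/2)
on [4, 6): t*(t/2 + 3)
on [6, oo): 4*sqrt(2)/t**(3/2)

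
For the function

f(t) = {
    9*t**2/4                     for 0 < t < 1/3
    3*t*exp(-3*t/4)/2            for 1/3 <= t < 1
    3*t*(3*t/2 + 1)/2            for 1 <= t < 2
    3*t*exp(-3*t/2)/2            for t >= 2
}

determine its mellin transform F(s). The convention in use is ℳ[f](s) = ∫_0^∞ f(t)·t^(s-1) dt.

strip the common scale on t: t**2 on [0, 1/2); t*exp(-t/2) on [1/2, 3/2); t*(t + 1) on [3/2, 3); …
peel off the shared t-power: t on [0, 1/2); exp(-t/2) on [1/2, 3/2); t + 1 on [3/2, 3); …
f breaks at 1/3, 1, 2 into 4 integrals to sum
on [0, 1/3): add ∫ 9*t**2/4·t^(s-1) dt
the [1/3, 1) slice contributes ∫ 3*t*exp(-3*t/4)/2·t^(s-1) dt
on [1, 2) integrate f = 3*t*(3*t/2 + 1)/2 against the kernel
for t in [2, ∞): the term is ∫ 3*t*exp(-3*t/2)/2·t^(s-1)

(8*2**(2*s)*(s + 1)*(s + 2)*uppergamma(s + 1, 1/4) - 8*2**(2*s)*(s + 1)*(s + 2)*uppergamma(s + 1, 3/4) + 4*2**s*(s + 1)*(s + 2)*uppergamma(s + 1, 3) - 15*3**s*(s + 1) - 6*3**s + 48*6**s*(s + 1) + 12*6**s + s + 1)/(4*3**s*(s + 1)*(s + 2))
  Re(s) > -2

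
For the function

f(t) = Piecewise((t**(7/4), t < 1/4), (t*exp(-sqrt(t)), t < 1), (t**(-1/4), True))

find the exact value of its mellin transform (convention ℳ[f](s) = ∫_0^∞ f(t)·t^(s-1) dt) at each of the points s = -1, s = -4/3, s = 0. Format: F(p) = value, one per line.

reversing the power substitution: t**(7/2) on [0, 1/2); t**2*exp(-t) on [1/2, 1); 1/sqrt(t) on [1, ∞)
back out the shared t-power: t**(3/2) on [0, 1/2); exp(-t) on [1/2, 1); t**(-5/2) on [1, ∞)
decompose at 1/4, 1; ℳ[f](s) sums the 3 pieces' integrals
[0, 1/4) adds the kernel integral of t**(7/4)
∫ over [1/4, 1) of t*exp(-sqrt(t))·t^(s-1) joins the sum
∫ over [1, ∞) of t**(-1/4)·t^(s-1) joins the sum

F(-1) = 2*Ei(-1) + sqrt(2)/3 + 4/5 - 2*Ei(-1/2)
F(-4/3) = -2*uppergamma(-2/3, 1) + 12/19 + 2*uppergamma(-2/3, 1/2) + 6*2**(1/6)/5
F(0) = -4*exp(-1) + sqrt(2)/28 + 3*exp(-1/2) + 4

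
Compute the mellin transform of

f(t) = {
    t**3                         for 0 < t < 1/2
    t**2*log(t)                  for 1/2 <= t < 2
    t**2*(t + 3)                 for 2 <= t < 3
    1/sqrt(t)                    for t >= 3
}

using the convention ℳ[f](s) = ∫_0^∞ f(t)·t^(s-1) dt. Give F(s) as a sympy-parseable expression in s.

(480*2**(2*s)*(1 - 2*s)*(s + 2)**2 + 96*2**(2*s)*(s + 2)*(s + 3)*(2*s - 1)*log(2) - 288*2**(2*s)*(s + 2)*(2*s - 1) - 96*2**(2*s)*(s + 3)*(2*s - 1) - 16*sqrt(3)*6**s*(s + 2)**2*(s + 3) + 1296*6**s*(s + 2)**2*(2*s - 1) + 648*6**s*(s + 2)*(2*s - 1) + 3*(s + 2)**2*(2*s - 1) + 6*(s + 2)*(s + 3)*(2*s - 1)*log(2) + 6*(s + 3)*(2*s - 1))/(24*2**s*(s + 2)**2*(s + 3)*(2*s - 1))
  -3 < Re(s) < 1/2

back out the shared t-power: t on [0, 1/2); log(t) on [1/2, 2); t + 3 on [2, 3); …
integrate the 4 segments split at 1/2, 2, 3, then add the results
on [0, 1/2) integrate f = t**3 against the kernel
between 1/2 and 2 the integrand is t**2*log(t)·t^(s-1)
for t in [2, 3): the term is ∫ t**2*(t + 3)·t^(s-1)
over [3, ∞), the kernel integral of 1/sqrt(t) enters the sum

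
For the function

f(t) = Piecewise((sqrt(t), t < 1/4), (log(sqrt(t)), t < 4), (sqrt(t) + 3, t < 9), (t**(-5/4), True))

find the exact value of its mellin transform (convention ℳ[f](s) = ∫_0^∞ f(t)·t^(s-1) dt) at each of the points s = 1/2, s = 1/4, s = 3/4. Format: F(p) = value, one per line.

F(1/2) = 4*sqrt(3)/27 + 5*log(2) + 33/4
F(1/4) = sqrt(2)*(-330 + sqrt(2) + 108*log(2) + 144*sqrt(6))/18
F(3/4) = sqrt(2)*(-1139 + 30*sqrt(2) + 270*log(2) + 864*sqrt(6))/90

strip the power substitution: t on [0, 1/2); log(t) on [1/2, 2); t + 3 on [2, 3); …
summing 4 kernel integrals split by 1/4, 4, 9 yields ℳ[f](s)
between 0 and 1/4 the integrand is sqrt(t)·t^(s-1)
over [1/4, 4), the kernel integral of log(sqrt(t)) enters the sum
on [4, 9): add ∫ (sqrt(t) + 3)·t^(s-1) dt
over [9, ∞), the kernel integral of t**(-5/4) enters the sum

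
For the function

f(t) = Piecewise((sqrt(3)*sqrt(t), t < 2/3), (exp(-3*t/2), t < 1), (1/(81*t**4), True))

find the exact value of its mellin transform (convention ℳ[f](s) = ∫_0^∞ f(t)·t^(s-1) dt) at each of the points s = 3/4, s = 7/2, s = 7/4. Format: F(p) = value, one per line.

the common scale on t comes off first: sqrt(t) on [0, 2); exp(-t/2) on [2, 3); t**(-4) on [3, ∞)
along the cuts 2/3, 1, ℳ[f](s) splits into 3 integrals
segment 0 to 2/3 holds sqrt(3)*sqrt(t); add its integral
segment [2/3, 1) carries exp(-3*t/2); integrate it
over [1, ∞), the kernel integral of 1/(81*t**4) enters the sum

F(3/4) = 3**(1/4)*(-5265*2**(3/4)*uppergamma(3/4, 3/2) + 20*3**(3/4) + 5265*2**(3/4)*uppergamma(3/4, 1) + 8424*2**(1/4))/15795
F(7/2) = -26*exp(-3/2)/9 - 5*sqrt(6)*sqrt(pi)*erfc(sqrt(6)/2)/27 + 2/81 + 4*sqrt(3)/81 + 5*sqrt(6)*sqrt(pi)*erfc(1)/27 + 58*sqrt(6)*exp(-1)/81
F(7/4) = -2*2**(3/4)*3**(1/4)*uppergamma(7/4, 3/2)/9 + 4/729 + 2*2**(3/4)*3**(1/4)*uppergamma(7/4, 1)/9 + 16*6**(1/4)/81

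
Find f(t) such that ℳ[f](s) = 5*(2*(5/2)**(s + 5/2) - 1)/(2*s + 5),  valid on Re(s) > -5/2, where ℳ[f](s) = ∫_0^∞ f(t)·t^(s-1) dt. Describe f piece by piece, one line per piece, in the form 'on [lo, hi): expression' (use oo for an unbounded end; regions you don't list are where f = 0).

on [0, 1): 5*t**(5/2)/2
on [1, 5/2): 5*t**(5/2)

integrate the 2 segments split at 1, then add the results
segment 0 to 1 holds 5*t**(5/2)/2; add its integral
[1, 5/2) adds the kernel integral of 5*t**(5/2)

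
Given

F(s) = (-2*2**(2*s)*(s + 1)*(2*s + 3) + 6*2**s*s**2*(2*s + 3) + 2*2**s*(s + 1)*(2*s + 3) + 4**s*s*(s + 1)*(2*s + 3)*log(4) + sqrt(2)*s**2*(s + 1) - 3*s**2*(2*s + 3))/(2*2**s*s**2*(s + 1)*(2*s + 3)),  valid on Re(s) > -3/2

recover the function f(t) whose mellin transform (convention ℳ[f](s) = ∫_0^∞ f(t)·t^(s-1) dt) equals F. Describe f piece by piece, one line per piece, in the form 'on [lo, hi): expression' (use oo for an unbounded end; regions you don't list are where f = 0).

the 3 pieces separated at 1/2, 1 each add one integral
for t in [0, 1/2): the term is ∫ t**(3/2)·t^(s-1)
over [1/2, 1), the kernel integral of 3*t enters the sum
∫ over [1, 2) of log(t)·t^(s-1) joins the sum

on [0, 1/2): t**(3/2)
on [1/2, 1): 3*t
on [1, 2): log(t)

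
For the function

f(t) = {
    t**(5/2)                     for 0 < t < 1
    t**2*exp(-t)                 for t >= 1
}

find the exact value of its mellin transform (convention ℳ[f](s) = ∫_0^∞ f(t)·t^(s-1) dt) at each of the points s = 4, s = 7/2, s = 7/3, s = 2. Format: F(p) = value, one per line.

F(4) = 2/13 + 326*exp(-1)
F(7/2) = (E*(16 + 2835*sqrt(pi)*erfc(1)) + 11490)*exp(-1)/96
F(7/3) = 6/29 + uppergamma(13/3, 1)
F(2) = 2/9 + 16*exp(-1)

invert the shared t-power to get sqrt(t) on [0, 1); exp(-t) on [1, ∞)
along the cuts 1, ℳ[f](s) splits into 2 integrals
piece [0, 1): integrate t**(5/2) against the kernel
∫ t**2*exp(-t)·t^(s-1) over [1, ∞)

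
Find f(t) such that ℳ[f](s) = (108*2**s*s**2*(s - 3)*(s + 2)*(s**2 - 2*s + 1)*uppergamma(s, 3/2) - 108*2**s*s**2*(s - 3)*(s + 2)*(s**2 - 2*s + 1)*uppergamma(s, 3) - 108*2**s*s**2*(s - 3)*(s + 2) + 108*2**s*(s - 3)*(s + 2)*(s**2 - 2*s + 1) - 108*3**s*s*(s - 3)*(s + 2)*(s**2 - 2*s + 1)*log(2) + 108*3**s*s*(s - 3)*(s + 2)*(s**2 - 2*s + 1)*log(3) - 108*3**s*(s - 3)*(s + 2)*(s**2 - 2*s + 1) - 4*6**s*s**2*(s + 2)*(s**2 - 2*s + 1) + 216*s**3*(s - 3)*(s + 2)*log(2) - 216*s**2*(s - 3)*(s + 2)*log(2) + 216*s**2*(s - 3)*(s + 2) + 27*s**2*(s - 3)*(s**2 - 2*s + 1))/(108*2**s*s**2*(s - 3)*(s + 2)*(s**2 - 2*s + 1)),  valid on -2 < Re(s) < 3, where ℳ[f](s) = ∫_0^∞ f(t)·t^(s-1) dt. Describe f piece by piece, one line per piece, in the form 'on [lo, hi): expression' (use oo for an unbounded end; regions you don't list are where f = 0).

on [0, 1/2): t**2
on [1/2, 1): log(t)/t
on [1, 3/2): log(t)
on [3/2, 3): exp(-t)
on [3, oo): t**(-3)

along the cuts 1/2, 1, 3/2, 3, ℳ[f](s) splits into 5 integrals
for t in [0, 1/2): the term is ∫ t**2·t^(s-1)
piece [1/2, 1): integrate log(t)/t against the kernel
segment 1 to 3/2 holds log(t); add its integral
[3/2, 3) adds the kernel integral of exp(-t)
segment 3 to ∞ holds t**(-3); add its integral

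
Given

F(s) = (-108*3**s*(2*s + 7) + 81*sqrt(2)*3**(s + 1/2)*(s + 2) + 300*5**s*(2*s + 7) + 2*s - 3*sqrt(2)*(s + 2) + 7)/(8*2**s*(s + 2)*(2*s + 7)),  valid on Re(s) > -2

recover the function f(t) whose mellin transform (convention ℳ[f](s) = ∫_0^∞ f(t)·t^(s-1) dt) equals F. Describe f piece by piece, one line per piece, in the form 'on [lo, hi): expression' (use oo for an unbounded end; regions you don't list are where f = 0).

on [0, 1/2): t**2/2
on [1/2, 3/2): 3*t**(7/2)
on [3/2, 5/2): 6*t**2

summing 3 kernel integrals split by 1/2, 3/2 yields ℳ[f](s)
for t in [0, 1/2): the term is ∫ t**2/2·t^(s-1)
segment 1/2 to 3/2 holds 3*t**(7/2); add its integral
segment [3/2, 5/2) carries 6*t**2; integrate it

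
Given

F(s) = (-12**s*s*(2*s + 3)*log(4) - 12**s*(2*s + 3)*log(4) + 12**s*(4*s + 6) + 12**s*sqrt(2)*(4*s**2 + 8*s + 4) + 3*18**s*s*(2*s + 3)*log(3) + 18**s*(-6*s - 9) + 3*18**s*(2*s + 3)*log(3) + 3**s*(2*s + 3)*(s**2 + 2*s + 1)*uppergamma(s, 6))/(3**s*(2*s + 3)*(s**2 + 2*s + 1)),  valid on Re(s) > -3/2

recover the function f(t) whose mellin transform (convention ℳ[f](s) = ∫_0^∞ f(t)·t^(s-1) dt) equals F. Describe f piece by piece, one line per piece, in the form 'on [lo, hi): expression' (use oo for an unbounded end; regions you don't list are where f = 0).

undo the common scale on t: t**(3/2) on [0, 2); t*log(t) on [2, 3); exp(-2*t) on [3, ∞)
f breaks at 4, 6 into 3 integrals to sum
[0, 4) adds the kernel integral of sqrt(2)*t**(3/2)/4
on [4, 6): add ∫ t*log(t/2)/2·t^(s-1) dt
on [6, ∞) integrate f = exp(-t) against the kernel

on [0, 4): sqrt(2)*t**(3/2)/4
on [4, 6): t*log(t/2)/2
on [6, oo): exp(-t)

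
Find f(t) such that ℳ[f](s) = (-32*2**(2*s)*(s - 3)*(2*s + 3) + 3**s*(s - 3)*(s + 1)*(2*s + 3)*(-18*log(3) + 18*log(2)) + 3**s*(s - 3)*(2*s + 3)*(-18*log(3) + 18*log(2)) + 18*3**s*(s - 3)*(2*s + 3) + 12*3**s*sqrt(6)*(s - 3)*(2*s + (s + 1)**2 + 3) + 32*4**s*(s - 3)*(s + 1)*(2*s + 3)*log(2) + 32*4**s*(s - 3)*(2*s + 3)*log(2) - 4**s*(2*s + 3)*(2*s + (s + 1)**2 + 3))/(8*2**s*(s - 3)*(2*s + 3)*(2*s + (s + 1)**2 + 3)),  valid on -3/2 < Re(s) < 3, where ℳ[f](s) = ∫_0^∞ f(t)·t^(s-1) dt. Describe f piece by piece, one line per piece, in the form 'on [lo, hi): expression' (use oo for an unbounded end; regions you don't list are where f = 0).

reversing the shared t-power: sqrt(t) on [0, 3/2); t*log(t) on [3/2, 2); t**(-4) on [2, ∞)
slice at 3/2, 2, transform all 3 pieces, and sum them
for t in [0, 3/2): the term is ∫ t**(3/2)·t^(s-1)
[3/2, 2) adds the kernel integral of t**2*log(t)
piece [2, ∞): integrate t**(-3) against the kernel

on [0, 3/2): t**(3/2)
on [3/2, 2): t**2*log(t)
on [2, oo): t**(-3)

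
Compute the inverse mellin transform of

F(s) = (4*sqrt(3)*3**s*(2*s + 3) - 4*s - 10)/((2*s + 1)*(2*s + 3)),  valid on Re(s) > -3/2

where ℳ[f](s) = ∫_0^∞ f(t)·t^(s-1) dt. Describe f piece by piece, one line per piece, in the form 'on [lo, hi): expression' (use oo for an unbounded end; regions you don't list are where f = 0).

on [0, 1): t**(3/2)
on [1, 3): 2*sqrt(t)

the 2 pieces separated at 1 each add one integral
segment [0, 1) carries t**(3/2); integrate it
for t in [1, 3): the term is ∫ 2*sqrt(t)·t^(s-1)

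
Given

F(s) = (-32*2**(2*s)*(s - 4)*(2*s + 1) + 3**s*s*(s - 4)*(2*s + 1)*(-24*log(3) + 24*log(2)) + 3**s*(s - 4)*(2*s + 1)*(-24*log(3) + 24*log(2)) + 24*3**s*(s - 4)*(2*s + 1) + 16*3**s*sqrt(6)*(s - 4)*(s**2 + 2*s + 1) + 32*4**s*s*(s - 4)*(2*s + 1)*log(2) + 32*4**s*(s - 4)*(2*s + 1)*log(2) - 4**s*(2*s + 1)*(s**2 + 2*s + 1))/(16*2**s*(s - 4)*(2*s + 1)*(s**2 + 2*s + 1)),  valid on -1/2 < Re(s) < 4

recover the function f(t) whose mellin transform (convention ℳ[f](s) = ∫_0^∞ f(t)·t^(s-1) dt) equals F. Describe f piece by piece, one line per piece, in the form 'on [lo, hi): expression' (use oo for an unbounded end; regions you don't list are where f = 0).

breakpoints 3/2, 2: one integral from each of the 3 segments
∫ over [0, 3/2) of sqrt(t)·t^(s-1) joins the sum
[3/2, 2) adds the kernel integral of t*log(t)
on [2, ∞) integrate f = t**(-4) against the kernel

on [0, 3/2): sqrt(t)
on [3/2, 2): t*log(t)
on [2, oo): t**(-4)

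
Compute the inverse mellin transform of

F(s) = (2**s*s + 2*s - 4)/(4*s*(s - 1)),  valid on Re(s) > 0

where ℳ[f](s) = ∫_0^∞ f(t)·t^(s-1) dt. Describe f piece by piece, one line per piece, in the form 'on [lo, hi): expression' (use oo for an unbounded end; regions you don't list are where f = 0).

on [0, 1): 1
on [1, 2): 1/(2*t)

peel off the shared t-power: t on [0, 1); 1/2 on [1, 2)
summing 2 kernel integrals split by 1 yields ℳ[f](s)
between 0 and 1 the integrand is 1·t^(s-1)
[1, 2) adds the kernel integral of 1/(2*t)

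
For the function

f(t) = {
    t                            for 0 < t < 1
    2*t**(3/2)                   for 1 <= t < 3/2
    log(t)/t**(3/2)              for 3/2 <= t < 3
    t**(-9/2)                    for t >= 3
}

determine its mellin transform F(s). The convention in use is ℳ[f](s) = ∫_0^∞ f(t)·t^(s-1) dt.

2**(1/2 - s)*(324*2**(s - 1/2)*(s - 9/2)*(s + 3/2)*(-2*s + (s - 1/2)**2 + 2) - 324*2**(s - 1/2)*(s - 9/2)*(2*s + 2)*(-2*s + (s - 1/2)**2 + 2) - 108*3**(s - 1/2)*(s - 9/2)*(s - 1/2)*(s + 3/2)*(2*s + 2)*log(3) + 108*3**(s - 1/2)*(s - 9/2)*(s - 1/2)*(s + 3/2)*(2*s + 2)*log(2) - 108*3**(s - 1/2)*(s - 9/2)*(s + 3/2)*(2*s + 2)*log(2) + 108*3**(s - 1/2)*(s - 9/2)*(s + 3/2)*(2*s + 2) + 108*3**(s - 1/2)*(s - 9/2)*(s + 3/2)*(2*s + 2)*log(3) + 729*3**(s - 1/2)*(s - 9/2)*(2*s + 2)*(-2*s + (s - 1/2)**2 + 2) + 54*6**(s - 1/2)*(s - 9/2)*(s - 1/2)*(s + 3/2)*(2*s + 2)*log(3) - 54*6**(s - 1/2)*(s - 9/2)*(s + 3/2)*(2*s + 2)*log(3) - 54*6**(s - 1/2)*(s - 9/2)*(s + 3/2)*(2*s + 2) - 2*6**(s - 1/2)*(s + 3/2)*(2*s + 2)*(-2*s + (s - 1/2)**2 + 2))/(162*(s - 9/2)*(s + 3/2)*(2*s + 2)*(-2*s + (s - 1/2)**2 + 2))
  -1 < Re(s) < 9/2

the shared t-power comes off first: sqrt(t) on [0, 1); 2*t on [1, 3/2); log(t)/t**2 on [3/2, 3); …
invert the shared t-power to get t**(3/2) on [0, 1); 2*t**2 on [1, 3/2); log(t)/t on [3/2, 3); …
linearity at 1, 3/2, 3 turns ℳ[f](s) into 4 summed integrals
[0, 1) adds the kernel integral of t
on [1, 3/2) integrate f = 2*t**(3/2) against the kernel
∫ log(t)/t**(3/2)·t^(s-1) over [3/2, 3)
between 3 and ∞ the integrand is t**(-9/2)·t^(s-1)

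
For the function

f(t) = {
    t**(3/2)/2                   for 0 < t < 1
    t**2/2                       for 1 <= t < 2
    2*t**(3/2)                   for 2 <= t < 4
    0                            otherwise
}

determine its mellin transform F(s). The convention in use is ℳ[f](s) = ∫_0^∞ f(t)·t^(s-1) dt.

(2**(s + 2)*(2*s + 3) + 2**(s + 9/2)*(-s - 2) + 2**(2*s + 6)*(s + 2) + 1)/(2*(s + 2)*(2*s + 3))
  Re(s) > -3/2

treat the 3 regions marked off by 1, 2 separately and sum
on [0, 1) integrate f = t**(3/2)/2 against the kernel
on [1, 2) integrate f = t**2/2 against the kernel
over [2, 4), the kernel integral of 2*t**(3/2) enters the sum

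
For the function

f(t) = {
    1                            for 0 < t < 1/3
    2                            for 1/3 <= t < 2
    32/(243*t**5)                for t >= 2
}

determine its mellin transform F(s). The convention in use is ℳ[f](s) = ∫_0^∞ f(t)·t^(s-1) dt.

invert the common scale on t to get 1 on [0, 1/2); 2 on [1/2, 3); t**(-5) on [3, ∞)
undo the shared t-power: t on [0, 1/2); 2*t on [1/2, 3); t**(-4) on [3, ∞)
slice at 1/3, 2, transform all 3 pieces, and sum them
for t in [0, 1/3): the term is ∫ 1·t^(s-1)
segment 1/3 to 2 holds 2; add its integral
between 2 and ∞ the integrand is 32/(243*t**5)·t^(s-1)

(485*6**s*s - 2430*6**s - 243*s + 1215)/(243*3**s*s*(s - 5))
  0 < Re(s) < 5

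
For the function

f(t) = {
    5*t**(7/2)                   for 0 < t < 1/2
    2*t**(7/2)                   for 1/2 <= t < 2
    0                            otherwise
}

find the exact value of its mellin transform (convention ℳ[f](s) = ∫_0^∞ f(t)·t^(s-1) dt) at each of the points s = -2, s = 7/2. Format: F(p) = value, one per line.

F(-2) = 19*sqrt(2)/6
F(7/2) = 32771/896

the 2 pieces separated at 1/2 each add one integral
on [0, 1/2) integrate f = 5*t**(7/2) against the kernel
∫ over [1/2, 2) of 2*t**(7/2)·t^(s-1) joins the sum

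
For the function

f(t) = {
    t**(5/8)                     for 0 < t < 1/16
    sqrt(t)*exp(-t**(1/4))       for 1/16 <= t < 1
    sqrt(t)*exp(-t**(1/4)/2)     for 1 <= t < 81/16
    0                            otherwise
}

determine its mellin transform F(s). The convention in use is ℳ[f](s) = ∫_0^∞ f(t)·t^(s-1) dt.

(2**(4*s + 2)*(8*s + 5)*uppergamma(4*s + 2, 1/2) - 2**(4*s + 2)*(8*s + 5)*uppergamma(4*s + 2, 1) + 2**(8*s + 4)*(8*s + 5)*uppergamma(4*s + 2, 1/2) - 2**(8*s + 4)*(8*s + 5)*uppergamma(4*s + 2, 3/4) + sqrt(2))/(2**(4*s)*(8*s + 5))
  Re(s) > -5/8

peel off the shared t-power: t**(1/8) on [0, 1/16); exp(-t**(1/4)) on [1/16, 1); exp(-t**(1/4)/2) on [1, 81/16)
the power substitution comes off first: t**(1/4) on [0, 1/4); exp(-sqrt(t)) on [1/4, 1); exp(-sqrt(t)/2) on [1, 9/4)
undo the power substitution: sqrt(t) on [0, 1/2); exp(-t) on [1/2, 1); exp(-t/2) on [1, 3/2)
integrate the 3 segments split at 1/16, 1, then add the results
∫ t**(5/8)·t^(s-1) over [0, 1/16)
segment 1/16 to 1 holds sqrt(t)*exp(-t**(1/4)); add its integral
segment [1, 81/16) carries sqrt(t)*exp(-t**(1/4)/2); integrate it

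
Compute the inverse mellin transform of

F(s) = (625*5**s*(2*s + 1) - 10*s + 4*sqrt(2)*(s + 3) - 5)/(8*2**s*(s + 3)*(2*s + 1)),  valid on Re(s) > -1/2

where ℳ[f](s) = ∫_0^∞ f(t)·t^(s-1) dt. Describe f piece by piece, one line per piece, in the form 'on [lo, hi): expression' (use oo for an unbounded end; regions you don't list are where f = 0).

on [0, 1/2): sqrt(t)/2
on [1/2, 5/2): 5*t**3

f breaks at 1/2 into 2 integrals to sum
on [0, 1/2) integrate f = sqrt(t)/2 against the kernel
segment 1/2 to 5/2 holds 5*t**3; add its integral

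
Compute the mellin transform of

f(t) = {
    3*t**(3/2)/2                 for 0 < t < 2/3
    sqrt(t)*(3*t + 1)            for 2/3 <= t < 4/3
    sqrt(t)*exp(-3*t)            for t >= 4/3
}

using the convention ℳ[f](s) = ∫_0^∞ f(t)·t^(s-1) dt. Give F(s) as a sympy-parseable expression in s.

undo the shared t-power: 3*t/2 on [0, 2/3); 3*t + 1 on [2/3, 4/3); exp(-3*t) on [4/3, ∞)
remove the common scale on t first: 3*t on [0, 1/3); 6*t + 1 on [1/3, 2/3); exp(-6*t) on [2/3, ∞)
the common scale on t comes off first: t on [0, 1); 2*t + 1 on [1, 2); exp(-2*t) on [2, ∞)
summing 3 kernel integrals split by 2/3, 4/3 yields ℳ[f](s)
for t in [0, 2/3): the term is ∫ 3*t**(3/2)/2·t^(s-1)
piece [2/3, 4/3): integrate sqrt(t)*(3*t + 1) against the kernel
∫ sqrt(t)*exp(-3*t)·t^(s-1) over [4/3, ∞)

6**(-s - 1/2)*(2**(s + 1/2)*(2*s + 1)*(2*s + 3)*uppergamma(s + 1/2, 4) + 2**(2*s + 3)*(-2*s - 1) - 2**(2*s + 3) + 2**(3*s + 5/2)*(10*s + 5) + 2**(3*s + 7/2))/((2*s + 1)*(2*s + 3))
  Re(s) > -3/2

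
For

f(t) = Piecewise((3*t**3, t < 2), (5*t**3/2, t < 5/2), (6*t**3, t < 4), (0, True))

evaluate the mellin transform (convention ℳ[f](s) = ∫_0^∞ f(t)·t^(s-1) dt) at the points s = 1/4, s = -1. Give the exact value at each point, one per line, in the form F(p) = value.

decompose at 2, 5/2; ℳ[f](s) sums the 3 pieces' integrals
the [0, 2) slice contributes ∫ 3*t**3·t^(s-1) dt
for t in [2, 5/2): the term is ∫ 5*t**3/2·t^(s-1)
∫ 6*t**3·t^(s-1) over [5/2, 4)

F(1/4) = -875*2**(3/4)*5**(1/4)/104 + 16*2**(1/4)/13 + 1536*sqrt(2)/13
F(-1) = 609/16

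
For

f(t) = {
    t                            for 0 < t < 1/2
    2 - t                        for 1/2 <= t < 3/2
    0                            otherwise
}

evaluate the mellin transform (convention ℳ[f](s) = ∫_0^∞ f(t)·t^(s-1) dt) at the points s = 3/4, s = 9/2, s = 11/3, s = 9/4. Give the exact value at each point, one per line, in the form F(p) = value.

treat the 2 regions marked off by 1/2 separately and sum
piece [0, 1/2): integrate t against the kernel
segment 1/2 to 3/2 holds (2 - t); add its integral

F(3/4) = 2**(1/4)*(-22 + 19*3**(3/4))/21
F(9/2) = sqrt(2)*(-26 + 1377*sqrt(3))/3168
F(11/3) = 3*2**(1/3)*(-34 + 621*3**(2/3))/4928
F(9/4) = 2**(3/4)*(-34 + 225*3**(1/4))/468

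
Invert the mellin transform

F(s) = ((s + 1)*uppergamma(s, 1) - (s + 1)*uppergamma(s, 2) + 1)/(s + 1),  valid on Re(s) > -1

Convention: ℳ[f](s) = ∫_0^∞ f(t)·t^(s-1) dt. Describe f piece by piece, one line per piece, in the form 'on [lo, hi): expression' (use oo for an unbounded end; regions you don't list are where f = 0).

breakpoints 1: one integral from each of the 2 segments
∫ over [0, 1) of t·t^(s-1) joins the sum
segment [1, 2) carries exp(-t); integrate it

on [0, 1): t
on [1, 2): exp(-t)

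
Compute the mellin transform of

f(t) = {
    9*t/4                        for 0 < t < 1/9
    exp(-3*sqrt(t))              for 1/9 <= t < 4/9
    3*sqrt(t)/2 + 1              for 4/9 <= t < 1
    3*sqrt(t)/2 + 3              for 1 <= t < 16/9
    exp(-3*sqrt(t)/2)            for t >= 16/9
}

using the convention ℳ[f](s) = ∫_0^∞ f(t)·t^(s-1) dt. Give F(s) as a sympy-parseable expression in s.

remove the power substitution first: 9*t**2/4 on [0, 1/3); exp(-3*t) on [1/3, 2/3); 3*t/2 + 1 on [2/3, 1); …
remove the common scale on t first: t**2 on [0, 1/2); exp(-2*t) on [1/2, 1); t + 1 on [1, 3/2); …
integrate the 5 segments split at 1/9, 4/9, 1, 16/9, then add the results
piece [0, 1/9): integrate 9*t/4 against the kernel
segment 1/9 to 4/9 holds exp(-3*sqrt(t)); add its integral
between 4/9 and 1 the integrand is (3*sqrt(t)/2 + 1)·t^(s-1)
segment [1, 16/9) carries (3*sqrt(t)/2 + 3); integrate it
[16/9, ∞) adds the kernel integral of exp(-3*sqrt(t)/2)

(40*2**(4*s)*s*(s + 1) + 12*2**(4*s)*(s + 1) + 8*2**(2*s)*s*(s + 1)*(2*s + 1)*uppergamma(2*s, 2) - 16*2**(2*s)*s*(s + 1) - 4*2**(2*s)*(s + 1) - 16*9**s*s*(s + 1) - 8*9**s*(s + 1) + 8*s*(s + 1)*(2*s + 1)*uppergamma(2*s, 1) - 8*s*(s + 1)*(2*s + 1)*uppergamma(2*s, 2) + s*(2*s + 1))/(4*9**s*s*(s + 1)*(2*s + 1))
  Re(s) > -1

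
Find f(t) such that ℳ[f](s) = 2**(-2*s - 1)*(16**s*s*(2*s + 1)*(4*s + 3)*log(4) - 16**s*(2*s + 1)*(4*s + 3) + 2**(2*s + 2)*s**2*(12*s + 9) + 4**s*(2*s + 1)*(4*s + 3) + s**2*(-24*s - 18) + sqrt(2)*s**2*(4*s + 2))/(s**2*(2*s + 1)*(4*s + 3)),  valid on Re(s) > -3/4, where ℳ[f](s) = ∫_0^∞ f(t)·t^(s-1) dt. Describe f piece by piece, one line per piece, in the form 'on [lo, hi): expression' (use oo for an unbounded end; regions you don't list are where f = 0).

undo the power substitution: t**(3/2) on [0, 1/2); 3*t on [1/2, 1); log(t) on [1, 2)
split f at 1/4, 1: ℳ[f](s) collects 3 kernel integrals
on [0, 1/4) integrate f = t**(3/4) against the kernel
the [1/4, 1) slice contributes ∫ 3*sqrt(t)·t^(s-1) dt
on [1, 4): add ∫ log(sqrt(t))·t^(s-1) dt

on [0, 1/4): t**(3/4)
on [1/4, 1): 3*sqrt(t)
on [1, 4): log(sqrt(t))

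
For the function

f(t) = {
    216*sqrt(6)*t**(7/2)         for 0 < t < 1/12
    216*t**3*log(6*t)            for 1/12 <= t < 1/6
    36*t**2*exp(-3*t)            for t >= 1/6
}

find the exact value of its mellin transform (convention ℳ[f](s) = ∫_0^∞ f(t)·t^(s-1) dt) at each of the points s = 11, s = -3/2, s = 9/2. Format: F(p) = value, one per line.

F(11) = -5461/388345708412928 + sqrt(2)/172377941999616 + log(2)/83216937517056 + 3234775558633*exp(-1/2)/181398528
F(-3/2) = sqrt(3)*(-23*sqrt(2) + 16 + 24*log(2) + 144*sqrt(pi)*erfc(sqrt(2)/2))/12
F(9/2) = sqrt(3)*((-7967*sqrt(2) + 64 + 480*log(2) + 9580032000*sqrt(pi)*erfc(sqrt(2)/2))*exp(1/2) + 13514342400*sqrt(2))*exp(-1/2)/3583180800

remove the common scale on t first: 8*sqrt(2)*t**(7/2) on [0, 1/4); 8*t**3*log(2*t) on [1/4, 1/2); 4*t**2*exp(-t) on [1/2, ∞)
remove the common scale on t first: t**(7/2) on [0, 1/2); t**3*log(t) on [1/2, 1); t**2*exp(-t/2) on [1, ∞)
the shared t-power comes off first: t**(3/2) on [0, 1/2); t*log(t) on [1/2, 1); exp(-t/2) on [1, ∞)
breakpoints 1/12, 1/6: one integral from each of the 3 segments
over [0, 1/12), the kernel integral of 216*sqrt(6)*t**(7/2) enters the sum
over [1/12, 1/6), the kernel integral of 216*t**3*log(6*t) enters the sum
segment [1/6, ∞) carries 36*t**2*exp(-3*t); integrate it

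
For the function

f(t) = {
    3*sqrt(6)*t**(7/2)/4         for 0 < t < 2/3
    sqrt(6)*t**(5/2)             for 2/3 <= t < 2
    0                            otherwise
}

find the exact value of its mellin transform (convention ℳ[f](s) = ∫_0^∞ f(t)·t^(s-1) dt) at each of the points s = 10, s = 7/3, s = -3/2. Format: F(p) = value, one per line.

F(10) = -237568/358722675 + 16384*sqrt(3)/25
F(7/3) = 32*2**(1/3)*3**(2/3)*(-41 + 5670*3**(5/6))/82215
F(-3/2) = 3*sqrt(6)/2

back out the shared t-power: 3*sqrt(6)*t**(3/2)/4 on [0, 2/3); sqrt(6)*sqrt(t) on [2/3, 2)
the common scale on t comes off first: t**(3/2) on [0, 1); 2*sqrt(t) on [1, 3)
slice at 2/3, transform all 2 pieces, and sum them
segment [0, 2/3) carries 3*sqrt(6)*t**(7/2)/4; integrate it
segment [2/3, 2) carries sqrt(6)*t**(5/2); integrate it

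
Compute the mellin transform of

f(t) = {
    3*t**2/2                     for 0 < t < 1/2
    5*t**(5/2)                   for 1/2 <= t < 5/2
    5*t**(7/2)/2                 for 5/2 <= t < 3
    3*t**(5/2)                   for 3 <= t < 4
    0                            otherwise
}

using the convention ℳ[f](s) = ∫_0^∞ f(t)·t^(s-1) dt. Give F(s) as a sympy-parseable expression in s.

integrate the 4 segments split at 1/2, 5/2, 3, then add the results
on [0, 1/2) integrate f = 3*t**2/2 against the kernel
for t in [1/2, 5/2): the term is ∫ 5*t**(5/2)·t^(s-1)
the [5/2, 3) slice contributes ∫ 5*t**(7/2)/2·t^(s-1) dt
the [3, 4) slice contributes ∫ 3*t**(5/2)·t^(s-1) dt

(-20*2**(-s - 5/2)*(s + 2)*(2*s + 7) + 3*2**(-s - 2)*(2*s + 5)*(2*s + 7) - 12*3**(s + 5/2)*(s + 2)*(2*s + 7) + 10*3**(s + 7/2)*(s + 2)*(2*s + 5) + 12*4**(s + 5/2)*(s + 2)*(2*s + 7) + 20*(5/2)**(s + 5/2)*(s + 2)*(2*s + 7) - 10*(5/2)**(s + 7/2)*(s + 2)*(2*s + 5))/(2*(s + 2)*(2*s + 5)*(2*s + 7))
  Re(s) > -2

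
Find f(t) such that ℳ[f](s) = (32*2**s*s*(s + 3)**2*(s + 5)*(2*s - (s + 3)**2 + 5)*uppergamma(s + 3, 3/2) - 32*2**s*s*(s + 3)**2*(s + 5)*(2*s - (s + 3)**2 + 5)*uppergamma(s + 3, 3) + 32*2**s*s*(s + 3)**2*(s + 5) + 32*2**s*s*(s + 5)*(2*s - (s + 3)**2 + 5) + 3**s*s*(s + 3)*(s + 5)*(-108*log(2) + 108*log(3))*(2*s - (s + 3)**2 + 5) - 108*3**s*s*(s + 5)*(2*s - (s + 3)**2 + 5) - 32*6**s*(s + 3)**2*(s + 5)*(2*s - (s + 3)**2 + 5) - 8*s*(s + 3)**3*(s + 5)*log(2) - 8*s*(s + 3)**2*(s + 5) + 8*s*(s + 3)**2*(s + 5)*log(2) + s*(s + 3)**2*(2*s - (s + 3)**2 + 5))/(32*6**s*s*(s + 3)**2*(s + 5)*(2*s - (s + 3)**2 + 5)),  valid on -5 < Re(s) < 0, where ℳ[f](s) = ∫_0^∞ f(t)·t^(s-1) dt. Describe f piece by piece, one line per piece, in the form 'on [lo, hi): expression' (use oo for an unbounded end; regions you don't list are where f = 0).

on [0, 1/6): 243*t**5
on [1/6, 1/3): 9*t**2*log(3*t)
on [1/3, 1/2): 27*t**3*log(3*t)
on [1/2, 1): 27*t**3*exp(-3*t)
on [1, oo): 1

reversing the common scale on t: t**5 on [0, 1/2); t**2*log(t) on [1/2, 1); t**3*log(t) on [1, 3/2); …
back out the shared t-power: t**3 on [0, 1/2); log(t) on [1/2, 1); t*log(t) on [1, 3/2); …
back out the shared t-power: t**2 on [0, 1/2); log(t)/t on [1/2, 1); log(t) on [1, 3/2); …
cuts at 1/6, 1/3, 1/2, 1: linearity sums the 5 kernel integrals
∫ over [0, 1/6) of 243*t**5·t^(s-1) joins the sum
on [1/6, 1/3): add ∫ 9*t**2*log(3*t)·t^(s-1) dt
segment [1/3, 1/2) carries 27*t**3*log(3*t); integrate it
∫ 27*t**3*exp(-3*t)·t^(s-1) over [1/2, 1)
piece [1, ∞): integrate 1 against the kernel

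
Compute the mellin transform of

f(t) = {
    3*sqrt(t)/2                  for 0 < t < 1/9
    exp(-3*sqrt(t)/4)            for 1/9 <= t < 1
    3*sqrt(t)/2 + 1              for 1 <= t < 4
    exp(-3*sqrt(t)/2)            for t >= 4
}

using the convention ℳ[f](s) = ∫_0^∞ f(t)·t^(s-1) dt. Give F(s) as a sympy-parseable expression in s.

(2**(2*s + 1)*s*(2*s + 1)*uppergamma(2*s, 3) + 2**(4*s + 1)*s*(2*s + 1)*uppergamma(2*s, 1/4) - 2**(4*s + 1)*s*(2*s + 1)*uppergamma(2*s, 3/4) + 8*36**s*s + 36**s - 5*9**s*s - 9**s + s)/(9**s*s*(2*s + 1))
  Re(s) > -1/2

the power substitution comes off first: 3*t/2 on [0, 1/3); exp(-3*t/4) on [1/3, 1); 3*t/2 + 1 on [1, 2); …
back out the common scale on t: t on [0, 1/2); exp(-t/2) on [1/2, 3/2); t + 1 on [3/2, 3); …
decompose at 1/9, 1, 4; ℳ[f](s) sums the 4 pieces' integrals
for t in [0, 1/9): the term is ∫ 3*sqrt(t)/2·t^(s-1)
∫ over [1/9, 1) of exp(-3*sqrt(t)/4)·t^(s-1) joins the sum
on [1, 4) integrate f = (3*sqrt(t)/2 + 1) against the kernel
on [4, ∞): add ∫ exp(-3*sqrt(t)/2)·t^(s-1) dt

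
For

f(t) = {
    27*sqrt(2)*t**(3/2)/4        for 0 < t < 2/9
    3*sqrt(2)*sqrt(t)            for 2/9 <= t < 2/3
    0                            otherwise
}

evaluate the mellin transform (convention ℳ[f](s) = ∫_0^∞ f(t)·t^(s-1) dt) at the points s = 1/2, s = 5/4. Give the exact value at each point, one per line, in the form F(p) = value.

invert the common scale on t to get 3*sqrt(3)*t**(3/2) on [0, 1/3); 2*sqrt(3)*sqrt(t) on [1/3, 1)
peel off the common scale on t: t**(3/2) on [0, 1); 2*sqrt(t) on [1, 3)
linearity at 2/9 turns ℳ[f](s) into 2 summed integrals
segment 0 to 2/9 holds 27*sqrt(2)*t**(3/2)/4; add its integral
∫ over [2/9, 2/3) of 3*sqrt(2)*sqrt(t)·t^(s-1) joins the sum

F(1/2) = 3*sqrt(2)/2
F(5/4) = -40*2**(1/4)*sqrt(3)/693 + 16*6**(1/4)/21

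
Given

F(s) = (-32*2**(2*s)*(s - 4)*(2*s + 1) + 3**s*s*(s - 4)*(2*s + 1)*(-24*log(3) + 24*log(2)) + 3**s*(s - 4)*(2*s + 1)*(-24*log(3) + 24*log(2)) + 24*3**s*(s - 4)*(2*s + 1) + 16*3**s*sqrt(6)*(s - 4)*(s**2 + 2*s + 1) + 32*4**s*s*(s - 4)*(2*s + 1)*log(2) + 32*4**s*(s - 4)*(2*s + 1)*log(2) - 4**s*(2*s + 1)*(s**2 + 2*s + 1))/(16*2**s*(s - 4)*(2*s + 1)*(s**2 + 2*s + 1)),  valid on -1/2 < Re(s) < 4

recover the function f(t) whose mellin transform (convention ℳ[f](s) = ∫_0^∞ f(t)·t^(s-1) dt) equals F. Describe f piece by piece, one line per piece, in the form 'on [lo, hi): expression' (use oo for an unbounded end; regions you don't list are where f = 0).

on [0, 3/2): sqrt(t)
on [3/2, 2): t*log(t)
on [2, oo): t**(-4)

integrate the 3 segments split at 3/2, 2, then add the results
∫ over [0, 3/2) of sqrt(t)·t^(s-1) joins the sum
[3/2, 2) adds the kernel integral of t*log(t)
on [2, ∞): add ∫ t**(-4)·t^(s-1) dt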